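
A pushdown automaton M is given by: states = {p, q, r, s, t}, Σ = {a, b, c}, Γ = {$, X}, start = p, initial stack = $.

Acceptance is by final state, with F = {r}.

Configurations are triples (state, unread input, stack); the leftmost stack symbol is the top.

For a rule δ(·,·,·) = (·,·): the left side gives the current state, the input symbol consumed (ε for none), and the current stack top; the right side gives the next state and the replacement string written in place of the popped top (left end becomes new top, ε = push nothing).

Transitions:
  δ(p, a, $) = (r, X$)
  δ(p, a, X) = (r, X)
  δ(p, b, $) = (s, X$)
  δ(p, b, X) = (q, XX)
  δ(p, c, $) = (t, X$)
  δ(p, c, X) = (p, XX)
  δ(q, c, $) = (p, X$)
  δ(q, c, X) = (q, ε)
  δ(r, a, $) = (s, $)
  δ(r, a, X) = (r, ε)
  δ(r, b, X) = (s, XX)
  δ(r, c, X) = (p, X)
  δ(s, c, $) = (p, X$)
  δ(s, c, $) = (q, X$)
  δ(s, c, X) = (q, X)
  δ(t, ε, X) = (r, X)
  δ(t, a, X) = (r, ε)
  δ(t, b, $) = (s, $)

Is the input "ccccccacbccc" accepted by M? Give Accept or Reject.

Reject

No computation consumes all input and reaches a final state.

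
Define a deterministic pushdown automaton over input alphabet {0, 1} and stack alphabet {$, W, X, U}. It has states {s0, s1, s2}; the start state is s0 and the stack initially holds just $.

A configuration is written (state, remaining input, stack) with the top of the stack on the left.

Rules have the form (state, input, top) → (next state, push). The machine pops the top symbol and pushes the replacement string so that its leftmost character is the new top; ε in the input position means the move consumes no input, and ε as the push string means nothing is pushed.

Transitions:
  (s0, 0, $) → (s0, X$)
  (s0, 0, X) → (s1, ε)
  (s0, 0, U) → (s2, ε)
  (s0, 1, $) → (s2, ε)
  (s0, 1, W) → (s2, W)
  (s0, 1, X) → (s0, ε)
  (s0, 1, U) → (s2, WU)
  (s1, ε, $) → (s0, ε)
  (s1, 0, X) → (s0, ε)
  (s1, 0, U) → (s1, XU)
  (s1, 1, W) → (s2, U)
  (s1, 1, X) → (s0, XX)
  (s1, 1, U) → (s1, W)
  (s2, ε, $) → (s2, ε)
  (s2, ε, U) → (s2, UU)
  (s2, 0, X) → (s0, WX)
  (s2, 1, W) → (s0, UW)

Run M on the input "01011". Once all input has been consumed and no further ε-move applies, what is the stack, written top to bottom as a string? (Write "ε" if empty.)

ε

(s0, 01011, $) ⊢ (s0, 1011, X$) ⊢ (s0, 011, $) ⊢ (s0, 11, X$) ⊢ (s0, 1, $) ⊢ (s2, ε, ε)
All input consumed in state s2 with stack ε.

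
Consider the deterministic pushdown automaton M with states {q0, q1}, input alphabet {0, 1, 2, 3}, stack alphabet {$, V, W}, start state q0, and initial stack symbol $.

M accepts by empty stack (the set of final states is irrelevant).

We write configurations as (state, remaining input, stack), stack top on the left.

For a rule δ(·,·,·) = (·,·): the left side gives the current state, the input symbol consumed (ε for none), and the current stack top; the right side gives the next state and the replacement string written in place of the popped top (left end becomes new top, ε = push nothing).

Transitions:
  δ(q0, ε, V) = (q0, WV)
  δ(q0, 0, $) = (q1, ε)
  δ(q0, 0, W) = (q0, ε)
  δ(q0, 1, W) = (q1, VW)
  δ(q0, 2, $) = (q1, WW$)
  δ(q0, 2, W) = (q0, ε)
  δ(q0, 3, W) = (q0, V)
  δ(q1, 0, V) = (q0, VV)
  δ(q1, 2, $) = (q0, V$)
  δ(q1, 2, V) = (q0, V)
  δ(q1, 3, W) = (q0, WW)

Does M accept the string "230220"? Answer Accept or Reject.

(q0, 230220, $)
  read 2, top $: go to q1, push WW$ → (q1, 30220, WW$)
  read 3, top W: go to q0, push WW → (q0, 0220, WWW$)
  read 0, top W: go to q0, push ε → (q0, 220, WW$)
  read 2, top W: go to q0, push ε → (q0, 20, W$)
  read 2, top W: go to q0, push ε → (q0, 0, $)
  read 0, top $: go to q1, push ε → (q1, ε, ε)
All input consumed and the stack is empty.

Accept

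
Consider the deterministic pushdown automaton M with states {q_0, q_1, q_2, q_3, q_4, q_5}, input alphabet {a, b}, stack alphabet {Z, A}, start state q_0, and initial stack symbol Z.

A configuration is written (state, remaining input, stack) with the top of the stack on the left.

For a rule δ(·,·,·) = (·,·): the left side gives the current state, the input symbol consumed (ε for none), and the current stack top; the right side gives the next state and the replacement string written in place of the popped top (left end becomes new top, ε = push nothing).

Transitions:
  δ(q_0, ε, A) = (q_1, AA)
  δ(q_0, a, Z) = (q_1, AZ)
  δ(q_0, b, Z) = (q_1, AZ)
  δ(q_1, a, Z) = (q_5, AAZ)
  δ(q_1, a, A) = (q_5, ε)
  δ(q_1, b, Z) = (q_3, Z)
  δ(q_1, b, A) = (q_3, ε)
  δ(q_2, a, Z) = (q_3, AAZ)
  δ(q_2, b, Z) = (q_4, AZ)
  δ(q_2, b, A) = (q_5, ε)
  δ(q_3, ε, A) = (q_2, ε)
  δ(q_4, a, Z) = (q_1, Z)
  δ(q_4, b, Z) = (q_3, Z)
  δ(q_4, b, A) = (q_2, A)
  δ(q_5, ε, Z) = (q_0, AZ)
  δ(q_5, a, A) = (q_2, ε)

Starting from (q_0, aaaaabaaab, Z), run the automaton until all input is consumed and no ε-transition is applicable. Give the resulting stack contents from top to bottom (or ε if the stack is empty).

(q_0, aaaaabaaab, Z)
  read a, top Z: go to q_1, push AZ → (q_1, aaaabaaab, AZ)
  read a, top A: go to q_5, push ε → (q_5, aaabaaab, Z)
  ε-move, top Z: go to q_0, push AZ → (q_0, aaabaaab, AZ)
  ε-move, top A: go to q_1, push AA → (q_1, aaabaaab, AAZ)
  read a, top A: go to q_5, push ε → (q_5, aabaaab, AZ)
  read a, top A: go to q_2, push ε → (q_2, abaaab, Z)
  read a, top Z: go to q_3, push AAZ → (q_3, baaab, AAZ)
  ε-move, top A: go to q_2, push ε → (q_2, baaab, AZ)
  read b, top A: go to q_5, push ε → (q_5, aaab, Z)
  ε-move, top Z: go to q_0, push AZ → (q_0, aaab, AZ)
  ε-move, top A: go to q_1, push AA → (q_1, aaab, AAZ)
  read a, top A: go to q_5, push ε → (q_5, aab, AZ)
  read a, top A: go to q_2, push ε → (q_2, ab, Z)
  read a, top Z: go to q_3, push AAZ → (q_3, b, AAZ)
  ε-move, top A: go to q_2, push ε → (q_2, b, AZ)
  read b, top A: go to q_5, push ε → (q_5, ε, Z)
  ε-move, top Z: go to q_0, push AZ → (q_0, ε, AZ)
  ε-move, top A: go to q_1, push AA → (q_1, ε, AAZ)
All input consumed in state q_1 with stack AAZ.

AAZ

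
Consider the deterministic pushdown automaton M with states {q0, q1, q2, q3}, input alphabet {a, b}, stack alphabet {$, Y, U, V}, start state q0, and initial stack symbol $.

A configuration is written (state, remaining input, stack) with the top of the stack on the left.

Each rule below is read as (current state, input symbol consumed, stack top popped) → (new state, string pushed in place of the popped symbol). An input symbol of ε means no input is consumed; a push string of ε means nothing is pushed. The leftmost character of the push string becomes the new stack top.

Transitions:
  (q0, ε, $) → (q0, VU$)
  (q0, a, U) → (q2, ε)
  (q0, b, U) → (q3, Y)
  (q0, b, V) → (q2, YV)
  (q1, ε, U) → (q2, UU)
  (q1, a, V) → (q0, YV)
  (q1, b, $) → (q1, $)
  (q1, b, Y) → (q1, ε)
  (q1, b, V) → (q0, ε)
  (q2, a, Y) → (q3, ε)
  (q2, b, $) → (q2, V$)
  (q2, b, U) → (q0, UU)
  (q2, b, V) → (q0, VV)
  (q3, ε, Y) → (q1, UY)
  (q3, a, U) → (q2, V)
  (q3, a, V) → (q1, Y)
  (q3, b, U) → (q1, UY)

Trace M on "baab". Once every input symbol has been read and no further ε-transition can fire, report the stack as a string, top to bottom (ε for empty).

(q0, baab, $) ⊢ (q0, baab, VU$) ⊢ (q2, aab, YVU$) ⊢ (q3, ab, VU$) ⊢ (q1, b, YU$) ⊢ (q1, ε, U$) ⊢ (q2, ε, UU$)
All input consumed in state q2 with stack UU$.

UU$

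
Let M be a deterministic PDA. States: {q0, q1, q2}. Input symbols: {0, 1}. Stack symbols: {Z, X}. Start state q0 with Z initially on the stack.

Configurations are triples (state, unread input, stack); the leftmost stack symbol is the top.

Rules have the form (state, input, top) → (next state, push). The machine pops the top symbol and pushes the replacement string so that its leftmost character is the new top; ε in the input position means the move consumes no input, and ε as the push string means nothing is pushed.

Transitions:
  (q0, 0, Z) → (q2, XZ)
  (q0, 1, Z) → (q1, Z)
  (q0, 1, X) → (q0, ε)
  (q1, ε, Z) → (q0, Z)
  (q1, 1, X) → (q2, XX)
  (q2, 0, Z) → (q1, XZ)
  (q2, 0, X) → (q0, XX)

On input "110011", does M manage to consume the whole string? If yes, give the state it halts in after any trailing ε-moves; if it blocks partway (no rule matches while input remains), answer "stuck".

(q0, 110011, Z)
  read 1, top Z: go to q1, push Z → (q1, 10011, Z)
  ε-move, top Z: go to q0, push Z → (q0, 10011, Z)
  read 1, top Z: go to q1, push Z → (q1, 0011, Z)
  ε-move, top Z: go to q0, push Z → (q0, 0011, Z)
  read 0, top Z: go to q2, push XZ → (q2, 011, XZ)
  read 0, top X: go to q0, push XX → (q0, 11, XXZ)
  read 1, top X: go to q0, push ε → (q0, 1, XZ)
  read 1, top X: go to q0, push ε → (q0, ε, Z)
All input consumed; M is in state q0.

q0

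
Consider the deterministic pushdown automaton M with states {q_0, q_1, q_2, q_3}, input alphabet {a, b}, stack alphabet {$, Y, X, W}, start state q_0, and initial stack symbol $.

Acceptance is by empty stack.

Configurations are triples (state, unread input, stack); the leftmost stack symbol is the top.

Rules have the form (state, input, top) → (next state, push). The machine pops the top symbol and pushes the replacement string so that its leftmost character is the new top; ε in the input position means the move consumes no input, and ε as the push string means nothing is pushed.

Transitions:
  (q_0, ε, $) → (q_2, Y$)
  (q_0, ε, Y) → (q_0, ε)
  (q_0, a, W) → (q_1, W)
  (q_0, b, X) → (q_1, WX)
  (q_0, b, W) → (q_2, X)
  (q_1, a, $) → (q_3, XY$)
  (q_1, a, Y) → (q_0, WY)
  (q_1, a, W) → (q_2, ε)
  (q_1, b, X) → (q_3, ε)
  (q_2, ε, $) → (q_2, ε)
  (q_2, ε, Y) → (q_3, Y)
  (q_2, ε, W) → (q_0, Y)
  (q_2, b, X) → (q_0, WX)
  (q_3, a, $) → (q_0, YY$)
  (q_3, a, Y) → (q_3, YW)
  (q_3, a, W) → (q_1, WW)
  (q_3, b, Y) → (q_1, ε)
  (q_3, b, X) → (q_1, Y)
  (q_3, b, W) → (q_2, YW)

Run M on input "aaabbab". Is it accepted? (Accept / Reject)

Reject

(q_0, aaabbab, $)
  ε-move, top $: go to q_2, push Y$ → (q_2, aaabbab, Y$)
  ε-move, top Y: go to q_3, push Y → (q_3, aaabbab, Y$)
  read a, top Y: go to q_3, push YW → (q_3, aabbab, YW$)
  read a, top Y: go to q_3, push YW → (q_3, abbab, YWW$)
  read a, top Y: go to q_3, push YW → (q_3, bbab, YWWW$)
  read b, top Y: go to q_1, push ε → (q_1, bab, WWW$)
No transition applies at (q_1, bab, WWW$); input not fully consumed.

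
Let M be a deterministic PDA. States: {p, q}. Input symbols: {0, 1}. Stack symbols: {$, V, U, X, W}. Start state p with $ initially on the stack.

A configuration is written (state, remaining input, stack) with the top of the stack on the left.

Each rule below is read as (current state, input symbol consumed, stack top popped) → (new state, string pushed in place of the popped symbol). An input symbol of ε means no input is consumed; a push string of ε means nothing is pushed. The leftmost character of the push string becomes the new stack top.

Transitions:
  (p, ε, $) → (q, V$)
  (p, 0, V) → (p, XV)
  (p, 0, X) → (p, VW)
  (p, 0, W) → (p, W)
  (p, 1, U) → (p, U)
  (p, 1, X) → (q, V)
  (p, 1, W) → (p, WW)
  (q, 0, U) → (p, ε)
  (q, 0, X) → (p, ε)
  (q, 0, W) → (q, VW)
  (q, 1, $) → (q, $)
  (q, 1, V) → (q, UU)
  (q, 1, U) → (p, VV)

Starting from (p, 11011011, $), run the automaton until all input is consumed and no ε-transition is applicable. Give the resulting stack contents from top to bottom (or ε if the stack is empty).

(p, 11011011, $) ⊢ (q, 11011011, V$) ⊢ (q, 1011011, UU$) ⊢ (p, 011011, VVU$) ⊢ (p, 11011, XVVU$) ⊢ (q, 1011, VVVU$) ⊢ (q, 011, UUVVU$) ⊢ (p, 11, UVVU$) ⊢ (p, 1, UVVU$) ⊢ (p, ε, UVVU$)
All input consumed in state p with stack UVVU$.

UVVU$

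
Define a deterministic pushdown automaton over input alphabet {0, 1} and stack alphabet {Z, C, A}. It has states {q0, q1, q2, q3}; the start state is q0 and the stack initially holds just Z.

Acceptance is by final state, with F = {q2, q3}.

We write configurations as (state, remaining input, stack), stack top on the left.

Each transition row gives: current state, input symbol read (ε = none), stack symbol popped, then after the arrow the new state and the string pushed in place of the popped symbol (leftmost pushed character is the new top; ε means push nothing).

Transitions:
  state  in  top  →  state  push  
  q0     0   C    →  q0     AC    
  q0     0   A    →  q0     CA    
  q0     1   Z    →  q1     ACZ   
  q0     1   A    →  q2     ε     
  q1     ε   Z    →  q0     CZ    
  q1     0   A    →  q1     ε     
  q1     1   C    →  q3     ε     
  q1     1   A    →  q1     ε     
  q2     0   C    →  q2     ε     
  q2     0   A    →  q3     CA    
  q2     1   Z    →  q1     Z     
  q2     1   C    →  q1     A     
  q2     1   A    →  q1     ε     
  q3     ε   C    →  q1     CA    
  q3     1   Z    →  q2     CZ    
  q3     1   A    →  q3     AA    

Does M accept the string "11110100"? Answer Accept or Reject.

Reject

(q0, 11110100, Z)
  read 1, top Z: go to q1, push ACZ → (q1, 1110100, ACZ)
  read 1, top A: go to q1, push ε → (q1, 110100, CZ)
  read 1, top C: go to q3, push ε → (q3, 10100, Z)
  read 1, top Z: go to q2, push CZ → (q2, 0100, CZ)
  read 0, top C: go to q2, push ε → (q2, 100, Z)
  read 1, top Z: go to q1, push Z → (q1, 00, Z)
  ε-move, top Z: go to q0, push CZ → (q0, 00, CZ)
  read 0, top C: go to q0, push AC → (q0, 0, ACZ)
  read 0, top A: go to q0, push CA → (q0, ε, CACZ)
All input consumed; state q0 ∉ F and no further ε-move applies.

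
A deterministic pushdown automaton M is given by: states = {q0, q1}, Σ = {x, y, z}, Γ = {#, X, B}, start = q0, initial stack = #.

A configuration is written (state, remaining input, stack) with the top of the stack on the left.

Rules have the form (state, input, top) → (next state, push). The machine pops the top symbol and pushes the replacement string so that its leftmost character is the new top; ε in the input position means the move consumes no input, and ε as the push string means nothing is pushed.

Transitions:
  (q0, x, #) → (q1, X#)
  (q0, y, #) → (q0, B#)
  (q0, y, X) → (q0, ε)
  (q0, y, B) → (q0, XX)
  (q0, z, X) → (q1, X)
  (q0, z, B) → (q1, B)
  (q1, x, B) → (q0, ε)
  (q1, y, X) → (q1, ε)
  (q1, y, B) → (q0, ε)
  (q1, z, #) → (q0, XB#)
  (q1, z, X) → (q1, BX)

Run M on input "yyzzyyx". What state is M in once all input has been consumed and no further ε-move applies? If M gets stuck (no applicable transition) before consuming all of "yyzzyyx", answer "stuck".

stuck

(q0, yyzzyyx, #)
  read y, top #: go to q0, push B# → (q0, yzzyyx, B#)
  read y, top B: go to q0, push XX → (q0, zzyyx, XX#)
  read z, top X: go to q1, push X → (q1, zyyx, XX#)
  read z, top X: go to q1, push BX → (q1, yyx, BXX#)
  read y, top B: go to q0, push ε → (q0, yx, XX#)
  read y, top X: go to q0, push ε → (q0, x, X#)
No transition for (q0, x, top X); M blocks with input x remaining.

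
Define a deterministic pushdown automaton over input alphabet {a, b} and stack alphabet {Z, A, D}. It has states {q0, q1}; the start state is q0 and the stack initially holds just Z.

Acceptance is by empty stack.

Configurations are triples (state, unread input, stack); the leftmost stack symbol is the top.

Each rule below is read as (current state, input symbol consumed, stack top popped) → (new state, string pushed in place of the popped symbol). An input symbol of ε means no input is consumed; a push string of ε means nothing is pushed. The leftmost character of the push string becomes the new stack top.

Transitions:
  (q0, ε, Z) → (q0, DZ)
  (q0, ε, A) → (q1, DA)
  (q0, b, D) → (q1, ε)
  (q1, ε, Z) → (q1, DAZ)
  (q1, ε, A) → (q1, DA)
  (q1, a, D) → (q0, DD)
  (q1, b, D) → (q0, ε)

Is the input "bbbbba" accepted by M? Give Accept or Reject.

(q0, bbbbba, Z)
  ε-move, top Z: go to q0, push DZ → (q0, bbbbba, DZ)
  read b, top D: go to q1, push ε → (q1, bbbba, Z)
  ε-move, top Z: go to q1, push DAZ → (q1, bbbba, DAZ)
  read b, top D: go to q0, push ε → (q0, bbba, AZ)
  ε-move, top A: go to q1, push DA → (q1, bbba, DAZ)
  read b, top D: go to q0, push ε → (q0, bba, AZ)
  ε-move, top A: go to q1, push DA → (q1, bba, DAZ)
  read b, top D: go to q0, push ε → (q0, ba, AZ)
  ε-move, top A: go to q1, push DA → (q1, ba, DAZ)
  read b, top D: go to q0, push ε → (q0, a, AZ)
  ε-move, top A: go to q1, push DA → (q1, a, DAZ)
  read a, top D: go to q0, push DD → (q0, ε, DDAZ)
All input consumed; stack is DDAZ, not empty, and no further ε-move applies.

Reject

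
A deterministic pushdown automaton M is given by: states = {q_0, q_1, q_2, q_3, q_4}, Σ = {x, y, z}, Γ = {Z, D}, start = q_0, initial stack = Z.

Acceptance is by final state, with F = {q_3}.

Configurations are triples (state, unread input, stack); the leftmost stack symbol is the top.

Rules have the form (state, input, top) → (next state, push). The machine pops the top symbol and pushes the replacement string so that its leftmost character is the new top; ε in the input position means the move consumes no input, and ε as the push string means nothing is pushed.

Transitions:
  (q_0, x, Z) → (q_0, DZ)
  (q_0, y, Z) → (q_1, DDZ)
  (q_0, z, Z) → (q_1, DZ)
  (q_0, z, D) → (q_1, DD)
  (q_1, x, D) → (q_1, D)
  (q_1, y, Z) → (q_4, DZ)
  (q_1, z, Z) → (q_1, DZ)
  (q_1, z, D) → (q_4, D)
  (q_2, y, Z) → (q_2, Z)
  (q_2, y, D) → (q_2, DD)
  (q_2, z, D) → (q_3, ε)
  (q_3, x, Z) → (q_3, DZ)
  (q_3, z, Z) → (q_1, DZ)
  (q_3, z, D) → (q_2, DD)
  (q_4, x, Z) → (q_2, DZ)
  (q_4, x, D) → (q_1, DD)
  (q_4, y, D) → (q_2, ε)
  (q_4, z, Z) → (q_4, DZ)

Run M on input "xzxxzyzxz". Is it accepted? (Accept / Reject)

(q_0, xzxxzyzxz, Z) ⊢ (q_0, zxxzyzxz, DZ) ⊢ (q_1, xxzyzxz, DDZ) ⊢ (q_1, xzyzxz, DDZ) ⊢ (q_1, zyzxz, DDZ) ⊢ (q_4, yzxz, DDZ) ⊢ (q_2, zxz, DZ) ⊢ (q_3, xz, Z) ⊢ (q_3, z, DZ) ⊢ (q_2, ε, DDZ)
All input consumed; state q_2 ∉ F and no further ε-move applies.

Reject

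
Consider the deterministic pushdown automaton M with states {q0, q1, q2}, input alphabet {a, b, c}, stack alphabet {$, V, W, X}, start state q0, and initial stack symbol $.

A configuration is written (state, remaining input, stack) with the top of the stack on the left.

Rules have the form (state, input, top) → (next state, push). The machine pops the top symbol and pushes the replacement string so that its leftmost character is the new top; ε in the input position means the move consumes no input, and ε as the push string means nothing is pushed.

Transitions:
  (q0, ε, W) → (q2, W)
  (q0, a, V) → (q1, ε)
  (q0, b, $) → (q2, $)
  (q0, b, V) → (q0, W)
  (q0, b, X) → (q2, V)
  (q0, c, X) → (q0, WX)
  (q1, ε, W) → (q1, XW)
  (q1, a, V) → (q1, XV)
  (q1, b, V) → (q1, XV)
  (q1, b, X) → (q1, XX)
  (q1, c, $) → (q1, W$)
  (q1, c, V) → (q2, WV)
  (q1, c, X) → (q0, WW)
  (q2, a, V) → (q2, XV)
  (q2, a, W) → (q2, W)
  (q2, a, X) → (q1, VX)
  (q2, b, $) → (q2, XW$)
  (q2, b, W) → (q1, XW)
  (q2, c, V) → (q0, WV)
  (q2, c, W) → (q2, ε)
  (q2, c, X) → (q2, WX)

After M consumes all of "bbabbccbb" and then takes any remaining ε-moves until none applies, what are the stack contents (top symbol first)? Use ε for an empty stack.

(q0, bbabbccbb, $)
  read b, top $: go to q2, push $ → (q2, babbccbb, $)
  read b, top $: go to q2, push XW$ → (q2, abbccbb, XW$)
  read a, top X: go to q1, push VX → (q1, bbccbb, VXW$)
  read b, top V: go to q1, push XV → (q1, bccbb, XVXW$)
  read b, top X: go to q1, push XX → (q1, ccbb, XXVXW$)
  read c, top X: go to q0, push WW → (q0, cbb, WWXVXW$)
  ε-move, top W: go to q2, push W → (q2, cbb, WWXVXW$)
  read c, top W: go to q2, push ε → (q2, bb, WXVXW$)
  read b, top W: go to q1, push XW → (q1, b, XWXVXW$)
  read b, top X: go to q1, push XX → (q1, ε, XXWXVXW$)
All input consumed in state q1 with stack XXWXVXW$.

XXWXVXW$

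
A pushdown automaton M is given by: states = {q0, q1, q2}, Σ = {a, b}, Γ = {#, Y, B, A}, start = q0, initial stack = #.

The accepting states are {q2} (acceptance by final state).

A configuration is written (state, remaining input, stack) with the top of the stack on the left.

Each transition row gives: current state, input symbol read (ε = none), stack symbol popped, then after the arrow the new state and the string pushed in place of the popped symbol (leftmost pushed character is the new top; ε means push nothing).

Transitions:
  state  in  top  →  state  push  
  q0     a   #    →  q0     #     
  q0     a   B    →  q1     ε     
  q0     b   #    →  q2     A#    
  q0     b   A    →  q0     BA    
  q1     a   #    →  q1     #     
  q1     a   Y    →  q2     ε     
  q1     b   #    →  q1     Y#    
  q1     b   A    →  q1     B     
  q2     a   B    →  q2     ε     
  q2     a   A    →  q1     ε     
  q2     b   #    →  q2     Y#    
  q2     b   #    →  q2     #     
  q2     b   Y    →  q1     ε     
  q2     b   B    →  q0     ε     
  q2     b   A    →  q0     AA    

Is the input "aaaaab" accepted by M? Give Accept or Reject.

Accept

One accepting computation: (q0, aaaaab, #) ⊢ (q0, aaaab, #) ⊢ (q0, aaab, #) ⊢ (q0, aab, #) ⊢ (q0, ab, #) ⊢ (q0, b, #) ⊢ (q2, ε, A#)
All input consumed and state q2 ∈ F.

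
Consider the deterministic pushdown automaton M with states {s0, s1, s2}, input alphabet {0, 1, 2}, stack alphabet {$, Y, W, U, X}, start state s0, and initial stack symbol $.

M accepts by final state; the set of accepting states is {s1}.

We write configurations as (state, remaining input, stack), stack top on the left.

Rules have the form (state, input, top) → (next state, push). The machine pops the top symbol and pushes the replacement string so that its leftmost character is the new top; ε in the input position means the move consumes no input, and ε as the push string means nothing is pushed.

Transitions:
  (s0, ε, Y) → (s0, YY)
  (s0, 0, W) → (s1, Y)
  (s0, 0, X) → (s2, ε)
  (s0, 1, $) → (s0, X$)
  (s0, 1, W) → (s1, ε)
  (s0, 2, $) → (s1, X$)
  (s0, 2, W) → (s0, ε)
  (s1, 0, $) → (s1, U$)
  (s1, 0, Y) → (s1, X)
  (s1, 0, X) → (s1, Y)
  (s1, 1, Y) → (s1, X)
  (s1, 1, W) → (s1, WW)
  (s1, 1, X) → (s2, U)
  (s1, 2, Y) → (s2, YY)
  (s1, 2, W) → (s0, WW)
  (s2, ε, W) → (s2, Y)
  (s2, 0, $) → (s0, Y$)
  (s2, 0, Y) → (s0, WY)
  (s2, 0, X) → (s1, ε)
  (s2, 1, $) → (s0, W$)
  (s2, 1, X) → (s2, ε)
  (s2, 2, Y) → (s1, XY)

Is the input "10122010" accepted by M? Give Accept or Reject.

(s0, 10122010, $)
  read 1, top $: go to s0, push X$ → (s0, 0122010, X$)
  read 0, top X: go to s2, push ε → (s2, 122010, $)
  read 1, top $: go to s0, push W$ → (s0, 22010, W$)
  read 2, top W: go to s0, push ε → (s0, 2010, $)
  read 2, top $: go to s1, push X$ → (s1, 010, X$)
  read 0, top X: go to s1, push Y → (s1, 10, Y$)
  read 1, top Y: go to s1, push X → (s1, 0, X$)
  read 0, top X: go to s1, push Y → (s1, ε, Y$)
All input consumed; state s1 ∈ F.

Accept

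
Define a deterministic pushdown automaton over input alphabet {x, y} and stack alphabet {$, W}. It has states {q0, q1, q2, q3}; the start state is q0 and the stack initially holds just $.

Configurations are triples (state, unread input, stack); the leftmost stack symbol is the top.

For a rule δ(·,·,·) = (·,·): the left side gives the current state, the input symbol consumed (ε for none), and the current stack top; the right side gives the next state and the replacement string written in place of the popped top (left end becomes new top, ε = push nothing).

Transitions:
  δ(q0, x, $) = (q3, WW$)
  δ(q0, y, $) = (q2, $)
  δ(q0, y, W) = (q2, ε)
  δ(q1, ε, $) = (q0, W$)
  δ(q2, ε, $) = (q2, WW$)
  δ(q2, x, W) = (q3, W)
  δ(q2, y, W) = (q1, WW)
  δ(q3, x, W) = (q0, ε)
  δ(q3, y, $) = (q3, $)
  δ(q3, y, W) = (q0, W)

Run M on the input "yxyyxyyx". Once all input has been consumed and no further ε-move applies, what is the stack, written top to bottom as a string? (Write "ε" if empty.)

WW$

(q0, yxyyxyyx, $)
  read y, top $: go to q2, push $ → (q2, xyyxyyx, $)
  ε-move, top $: go to q2, push WW$ → (q2, xyyxyyx, WW$)
  read x, top W: go to q3, push W → (q3, yyxyyx, WW$)
  read y, top W: go to q0, push W → (q0, yxyyx, WW$)
  read y, top W: go to q2, push ε → (q2, xyyx, W$)
  read x, top W: go to q3, push W → (q3, yyx, W$)
  read y, top W: go to q0, push W → (q0, yx, W$)
  read y, top W: go to q2, push ε → (q2, x, $)
  ε-move, top $: go to q2, push WW$ → (q2, x, WW$)
  read x, top W: go to q3, push W → (q3, ε, WW$)
All input consumed in state q3 with stack WW$.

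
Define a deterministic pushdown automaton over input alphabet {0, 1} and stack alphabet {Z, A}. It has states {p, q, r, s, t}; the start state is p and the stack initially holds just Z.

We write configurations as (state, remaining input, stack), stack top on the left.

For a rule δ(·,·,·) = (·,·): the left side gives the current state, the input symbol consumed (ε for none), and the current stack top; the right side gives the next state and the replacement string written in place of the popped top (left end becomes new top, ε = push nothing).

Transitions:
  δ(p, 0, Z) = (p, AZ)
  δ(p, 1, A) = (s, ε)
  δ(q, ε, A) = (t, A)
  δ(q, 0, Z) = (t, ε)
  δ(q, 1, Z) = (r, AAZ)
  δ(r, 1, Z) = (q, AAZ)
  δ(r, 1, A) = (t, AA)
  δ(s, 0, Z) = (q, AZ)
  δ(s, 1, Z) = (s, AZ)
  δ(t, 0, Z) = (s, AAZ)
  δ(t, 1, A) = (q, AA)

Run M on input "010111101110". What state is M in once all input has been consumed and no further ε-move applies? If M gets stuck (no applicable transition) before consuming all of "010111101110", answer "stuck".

(p, 010111101110, Z) ⊢ (p, 10111101110, AZ) ⊢ (s, 0111101110, Z) ⊢ (q, 111101110, AZ) ⊢ (t, 111101110, AZ) ⊢ (q, 11101110, AAZ) ⊢ (t, 11101110, AAZ) ⊢ (q, 1101110, AAAZ) ⊢ (t, 1101110, AAAZ) ⊢ (q, 101110, AAAAZ) ⊢ (t, 101110, AAAAZ) ⊢ (q, 01110, AAAAAZ) ⊢ (t, 01110, AAAAAZ)
No transition for (t, 0, top A); M blocks with input 01110 remaining.

stuck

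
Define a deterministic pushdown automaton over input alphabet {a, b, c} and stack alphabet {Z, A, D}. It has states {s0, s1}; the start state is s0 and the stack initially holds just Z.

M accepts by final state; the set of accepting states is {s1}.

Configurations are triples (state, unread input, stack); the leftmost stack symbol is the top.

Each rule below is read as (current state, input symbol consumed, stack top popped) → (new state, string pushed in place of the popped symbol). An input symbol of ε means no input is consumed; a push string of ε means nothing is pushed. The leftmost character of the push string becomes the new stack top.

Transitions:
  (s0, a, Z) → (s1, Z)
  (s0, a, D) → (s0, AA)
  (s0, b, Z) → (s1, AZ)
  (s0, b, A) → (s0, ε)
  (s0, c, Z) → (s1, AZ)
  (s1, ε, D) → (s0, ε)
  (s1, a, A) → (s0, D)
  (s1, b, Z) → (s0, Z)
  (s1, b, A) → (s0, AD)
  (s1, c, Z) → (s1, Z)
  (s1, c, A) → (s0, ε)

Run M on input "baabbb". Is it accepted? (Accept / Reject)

(s0, baabbb, Z) ⊢ (s1, aabbb, AZ) ⊢ (s0, abbb, DZ) ⊢ (s0, bbb, AAZ) ⊢ (s0, bb, AZ) ⊢ (s0, b, Z) ⊢ (s1, ε, AZ)
All input consumed; state s1 ∈ F.

Accept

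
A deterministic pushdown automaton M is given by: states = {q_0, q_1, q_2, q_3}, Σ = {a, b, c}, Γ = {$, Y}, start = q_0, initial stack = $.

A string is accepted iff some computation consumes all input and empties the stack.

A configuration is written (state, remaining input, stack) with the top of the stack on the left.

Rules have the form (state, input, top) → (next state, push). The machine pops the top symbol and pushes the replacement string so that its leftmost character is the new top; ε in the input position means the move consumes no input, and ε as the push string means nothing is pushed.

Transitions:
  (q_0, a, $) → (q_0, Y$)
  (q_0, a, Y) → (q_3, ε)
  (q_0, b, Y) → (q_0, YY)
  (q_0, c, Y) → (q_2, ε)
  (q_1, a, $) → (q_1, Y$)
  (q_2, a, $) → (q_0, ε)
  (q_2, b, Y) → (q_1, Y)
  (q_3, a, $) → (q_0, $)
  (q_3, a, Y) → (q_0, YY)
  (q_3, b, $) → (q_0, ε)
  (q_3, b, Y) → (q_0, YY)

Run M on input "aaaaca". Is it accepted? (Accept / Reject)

(q_0, aaaaca, $) ⊢ (q_0, aaaca, Y$) ⊢ (q_3, aaca, $) ⊢ (q_0, aca, $) ⊢ (q_0, ca, Y$) ⊢ (q_2, a, $) ⊢ (q_0, ε, ε)
All input consumed and the stack is empty.

Accept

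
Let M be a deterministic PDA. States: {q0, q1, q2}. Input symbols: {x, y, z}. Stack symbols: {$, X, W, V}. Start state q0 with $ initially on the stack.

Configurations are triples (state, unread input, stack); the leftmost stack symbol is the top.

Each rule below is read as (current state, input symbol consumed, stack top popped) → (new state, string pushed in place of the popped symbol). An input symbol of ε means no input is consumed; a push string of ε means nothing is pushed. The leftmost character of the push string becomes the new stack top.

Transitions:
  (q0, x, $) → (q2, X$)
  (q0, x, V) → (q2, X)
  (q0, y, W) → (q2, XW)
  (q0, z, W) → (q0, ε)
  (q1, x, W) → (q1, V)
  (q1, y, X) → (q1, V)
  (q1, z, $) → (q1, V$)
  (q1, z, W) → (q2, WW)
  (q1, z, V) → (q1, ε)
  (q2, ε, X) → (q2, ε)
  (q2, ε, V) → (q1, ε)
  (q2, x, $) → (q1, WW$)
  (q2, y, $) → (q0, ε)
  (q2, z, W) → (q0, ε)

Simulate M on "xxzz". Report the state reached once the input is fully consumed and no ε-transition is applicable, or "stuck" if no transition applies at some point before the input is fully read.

q0

(q0, xxzz, $) ⊢ (q2, xzz, X$) ⊢ (q2, xzz, $) ⊢ (q1, zz, WW$) ⊢ (q2, z, WWW$) ⊢ (q0, ε, WW$)
All input consumed; M is in state q0.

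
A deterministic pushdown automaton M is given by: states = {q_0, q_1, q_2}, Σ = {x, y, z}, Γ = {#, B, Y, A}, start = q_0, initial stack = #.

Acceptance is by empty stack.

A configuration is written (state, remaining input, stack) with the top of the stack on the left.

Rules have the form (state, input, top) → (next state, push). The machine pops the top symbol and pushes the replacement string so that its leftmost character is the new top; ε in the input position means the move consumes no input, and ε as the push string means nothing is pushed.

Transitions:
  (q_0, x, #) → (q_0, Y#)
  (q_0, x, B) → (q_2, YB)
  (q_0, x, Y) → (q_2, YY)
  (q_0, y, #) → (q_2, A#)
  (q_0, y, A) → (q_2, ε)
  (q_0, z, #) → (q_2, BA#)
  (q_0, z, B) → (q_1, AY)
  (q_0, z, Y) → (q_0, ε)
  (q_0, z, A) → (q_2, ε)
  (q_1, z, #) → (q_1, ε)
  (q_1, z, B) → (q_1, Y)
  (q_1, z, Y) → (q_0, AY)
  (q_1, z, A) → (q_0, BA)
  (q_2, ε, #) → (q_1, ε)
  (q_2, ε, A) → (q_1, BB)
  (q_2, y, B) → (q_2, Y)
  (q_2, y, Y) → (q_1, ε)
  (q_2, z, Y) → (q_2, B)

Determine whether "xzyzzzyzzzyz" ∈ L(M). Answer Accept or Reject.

Accept

(q_0, xzyzzzyzzzyz, #)
  read x, top #: go to q_0, push Y# → (q_0, zyzzzyzzzyz, Y#)
  read z, top Y: go to q_0, push ε → (q_0, yzzzyzzzyz, #)
  read y, top #: go to q_2, push A# → (q_2, zzzyzzzyz, A#)
  ε-move, top A: go to q_1, push BB → (q_1, zzzyzzzyz, BB#)
  read z, top B: go to q_1, push Y → (q_1, zzyzzzyz, YB#)
  read z, top Y: go to q_0, push AY → (q_0, zyzzzyz, AYB#)
  read z, top A: go to q_2, push ε → (q_2, yzzzyz, YB#)
  read y, top Y: go to q_1, push ε → (q_1, zzzyz, B#)
  read z, top B: go to q_1, push Y → (q_1, zzyz, Y#)
  read z, top Y: go to q_0, push AY → (q_0, zyz, AY#)
  read z, top A: go to q_2, push ε → (q_2, yz, Y#)
  read y, top Y: go to q_1, push ε → (q_1, z, #)
  read z, top #: go to q_1, push ε → (q_1, ε, ε)
All input consumed and the stack is empty.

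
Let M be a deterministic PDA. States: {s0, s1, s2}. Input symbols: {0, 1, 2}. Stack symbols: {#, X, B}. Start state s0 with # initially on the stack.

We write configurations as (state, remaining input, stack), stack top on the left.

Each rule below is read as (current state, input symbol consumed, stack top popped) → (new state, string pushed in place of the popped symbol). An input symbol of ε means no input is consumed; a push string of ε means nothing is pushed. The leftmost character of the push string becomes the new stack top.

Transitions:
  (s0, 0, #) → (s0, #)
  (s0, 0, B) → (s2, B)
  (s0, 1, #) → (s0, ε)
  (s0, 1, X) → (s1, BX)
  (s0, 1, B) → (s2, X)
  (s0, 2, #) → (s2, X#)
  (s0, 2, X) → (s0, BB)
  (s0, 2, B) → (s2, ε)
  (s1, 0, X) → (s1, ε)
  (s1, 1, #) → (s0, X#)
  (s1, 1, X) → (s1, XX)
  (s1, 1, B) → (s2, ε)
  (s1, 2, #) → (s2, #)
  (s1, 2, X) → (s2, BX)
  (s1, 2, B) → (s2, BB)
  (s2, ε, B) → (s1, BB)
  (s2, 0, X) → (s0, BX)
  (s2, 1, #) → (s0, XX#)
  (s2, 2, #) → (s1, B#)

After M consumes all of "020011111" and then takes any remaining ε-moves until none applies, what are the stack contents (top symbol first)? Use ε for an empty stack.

(s0, 020011111, #) ⊢ (s0, 20011111, #) ⊢ (s2, 0011111, X#) ⊢ (s0, 011111, BX#) ⊢ (s2, 11111, BX#) ⊢ (s1, 11111, BBX#) ⊢ (s2, 1111, BX#) ⊢ (s1, 1111, BBX#) ⊢ (s2, 111, BX#) ⊢ (s1, 111, BBX#) ⊢ (s2, 11, BX#) ⊢ (s1, 11, BBX#) ⊢ (s2, 1, BX#) ⊢ (s1, 1, BBX#) ⊢ (s2, ε, BX#) ⊢ (s1, ε, BBX#)
All input consumed in state s1 with stack BBX#.

BBX#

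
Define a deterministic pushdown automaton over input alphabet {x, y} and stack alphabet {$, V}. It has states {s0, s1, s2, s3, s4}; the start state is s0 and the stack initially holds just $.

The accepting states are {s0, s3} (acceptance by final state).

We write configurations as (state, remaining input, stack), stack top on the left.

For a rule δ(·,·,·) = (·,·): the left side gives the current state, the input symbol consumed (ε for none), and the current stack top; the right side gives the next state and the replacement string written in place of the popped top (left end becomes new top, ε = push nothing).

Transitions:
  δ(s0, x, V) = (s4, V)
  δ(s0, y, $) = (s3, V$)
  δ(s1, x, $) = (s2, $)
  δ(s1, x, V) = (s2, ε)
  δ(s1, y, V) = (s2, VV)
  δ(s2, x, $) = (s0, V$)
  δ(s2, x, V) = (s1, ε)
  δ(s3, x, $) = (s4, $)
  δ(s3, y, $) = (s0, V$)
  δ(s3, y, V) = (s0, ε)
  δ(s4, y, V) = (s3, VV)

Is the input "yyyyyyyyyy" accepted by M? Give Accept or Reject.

Accept

(s0, yyyyyyyyyy, $)
  read y, top $: go to s3, push V$ → (s3, yyyyyyyyy, V$)
  read y, top V: go to s0, push ε → (s0, yyyyyyyy, $)
  read y, top $: go to s3, push V$ → (s3, yyyyyyy, V$)
  read y, top V: go to s0, push ε → (s0, yyyyyy, $)
  read y, top $: go to s3, push V$ → (s3, yyyyy, V$)
  read y, top V: go to s0, push ε → (s0, yyyy, $)
  read y, top $: go to s3, push V$ → (s3, yyy, V$)
  read y, top V: go to s0, push ε → (s0, yy, $)
  read y, top $: go to s3, push V$ → (s3, y, V$)
  read y, top V: go to s0, push ε → (s0, ε, $)
All input consumed; state s0 ∈ F.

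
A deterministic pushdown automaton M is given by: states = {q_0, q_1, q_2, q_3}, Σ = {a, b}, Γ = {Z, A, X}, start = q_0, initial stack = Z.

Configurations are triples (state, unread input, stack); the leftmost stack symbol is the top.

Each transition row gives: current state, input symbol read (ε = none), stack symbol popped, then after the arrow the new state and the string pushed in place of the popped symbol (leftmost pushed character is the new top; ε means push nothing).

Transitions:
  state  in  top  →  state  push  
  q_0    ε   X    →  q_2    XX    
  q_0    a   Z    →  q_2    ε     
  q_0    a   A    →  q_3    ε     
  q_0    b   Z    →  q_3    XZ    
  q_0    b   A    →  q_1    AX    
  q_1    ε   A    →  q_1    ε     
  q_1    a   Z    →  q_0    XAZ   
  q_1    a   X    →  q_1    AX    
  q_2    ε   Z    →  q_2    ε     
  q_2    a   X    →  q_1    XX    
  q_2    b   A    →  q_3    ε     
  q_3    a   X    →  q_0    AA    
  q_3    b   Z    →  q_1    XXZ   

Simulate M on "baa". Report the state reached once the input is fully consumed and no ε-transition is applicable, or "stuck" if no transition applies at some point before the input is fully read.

(q_0, baa, Z)
  read b, top Z: go to q_3, push XZ → (q_3, aa, XZ)
  read a, top X: go to q_0, push AA → (q_0, a, AAZ)
  read a, top A: go to q_3, push ε → (q_3, ε, AZ)
All input consumed; M is in state q_3.

q_3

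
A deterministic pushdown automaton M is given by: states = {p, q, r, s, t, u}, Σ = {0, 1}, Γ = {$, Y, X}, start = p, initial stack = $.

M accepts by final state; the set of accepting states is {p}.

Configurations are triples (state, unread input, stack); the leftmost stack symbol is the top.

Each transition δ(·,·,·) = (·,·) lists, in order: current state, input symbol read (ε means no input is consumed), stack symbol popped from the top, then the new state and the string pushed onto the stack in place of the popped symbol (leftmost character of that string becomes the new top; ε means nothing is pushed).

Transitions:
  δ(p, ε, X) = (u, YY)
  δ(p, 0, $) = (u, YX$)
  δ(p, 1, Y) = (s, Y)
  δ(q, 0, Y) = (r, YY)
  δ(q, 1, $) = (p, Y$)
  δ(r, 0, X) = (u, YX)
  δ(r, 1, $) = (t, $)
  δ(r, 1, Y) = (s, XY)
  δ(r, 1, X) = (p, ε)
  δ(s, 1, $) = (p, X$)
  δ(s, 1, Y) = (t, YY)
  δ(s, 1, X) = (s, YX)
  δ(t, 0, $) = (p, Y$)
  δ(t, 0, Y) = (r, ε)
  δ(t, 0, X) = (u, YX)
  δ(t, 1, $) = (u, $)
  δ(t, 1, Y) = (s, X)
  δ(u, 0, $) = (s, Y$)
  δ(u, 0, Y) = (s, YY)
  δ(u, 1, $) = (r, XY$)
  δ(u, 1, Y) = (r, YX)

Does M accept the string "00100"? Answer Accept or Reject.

(p, 00100, $)
  read 0, top $: go to u, push YX$ → (u, 0100, YX$)
  read 0, top Y: go to s, push YY → (s, 100, YYX$)
  read 1, top Y: go to t, push YY → (t, 00, YYYX$)
  read 0, top Y: go to r, push ε → (r, 0, YYX$)
No transition applies at (r, 0, YYX$); input not fully consumed.

Reject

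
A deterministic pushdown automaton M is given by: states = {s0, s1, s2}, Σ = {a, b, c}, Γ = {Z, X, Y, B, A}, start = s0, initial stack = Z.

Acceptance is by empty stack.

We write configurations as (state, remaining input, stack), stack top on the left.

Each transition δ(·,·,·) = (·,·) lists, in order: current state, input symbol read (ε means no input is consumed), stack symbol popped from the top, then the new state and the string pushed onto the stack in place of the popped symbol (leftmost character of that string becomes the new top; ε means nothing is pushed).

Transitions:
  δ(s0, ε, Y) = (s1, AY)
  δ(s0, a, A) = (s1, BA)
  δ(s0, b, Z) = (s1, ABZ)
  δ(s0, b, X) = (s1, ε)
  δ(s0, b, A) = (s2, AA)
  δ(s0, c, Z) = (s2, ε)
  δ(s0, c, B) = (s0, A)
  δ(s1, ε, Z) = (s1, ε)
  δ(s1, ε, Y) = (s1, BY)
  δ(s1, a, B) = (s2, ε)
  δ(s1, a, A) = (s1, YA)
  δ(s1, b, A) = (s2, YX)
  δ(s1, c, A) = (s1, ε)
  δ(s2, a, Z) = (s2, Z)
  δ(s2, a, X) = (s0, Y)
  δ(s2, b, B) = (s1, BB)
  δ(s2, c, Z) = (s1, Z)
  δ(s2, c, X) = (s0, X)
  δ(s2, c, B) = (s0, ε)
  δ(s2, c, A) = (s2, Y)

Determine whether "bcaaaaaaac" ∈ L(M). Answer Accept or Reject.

Accept

(s0, bcaaaaaaac, Z)
  read b, top Z: go to s1, push ABZ → (s1, caaaaaaac, ABZ)
  read c, top A: go to s1, push ε → (s1, aaaaaaac, BZ)
  read a, top B: go to s2, push ε → (s2, aaaaaac, Z)
  read a, top Z: go to s2, push Z → (s2, aaaaac, Z)
  read a, top Z: go to s2, push Z → (s2, aaaac, Z)
  read a, top Z: go to s2, push Z → (s2, aaac, Z)
  read a, top Z: go to s2, push Z → (s2, aac, Z)
  read a, top Z: go to s2, push Z → (s2, ac, Z)
  read a, top Z: go to s2, push Z → (s2, c, Z)
  read c, top Z: go to s1, push Z → (s1, ε, Z)
  ε-move, top Z: go to s1, push ε → (s1, ε, ε)
All input consumed and the stack is empty.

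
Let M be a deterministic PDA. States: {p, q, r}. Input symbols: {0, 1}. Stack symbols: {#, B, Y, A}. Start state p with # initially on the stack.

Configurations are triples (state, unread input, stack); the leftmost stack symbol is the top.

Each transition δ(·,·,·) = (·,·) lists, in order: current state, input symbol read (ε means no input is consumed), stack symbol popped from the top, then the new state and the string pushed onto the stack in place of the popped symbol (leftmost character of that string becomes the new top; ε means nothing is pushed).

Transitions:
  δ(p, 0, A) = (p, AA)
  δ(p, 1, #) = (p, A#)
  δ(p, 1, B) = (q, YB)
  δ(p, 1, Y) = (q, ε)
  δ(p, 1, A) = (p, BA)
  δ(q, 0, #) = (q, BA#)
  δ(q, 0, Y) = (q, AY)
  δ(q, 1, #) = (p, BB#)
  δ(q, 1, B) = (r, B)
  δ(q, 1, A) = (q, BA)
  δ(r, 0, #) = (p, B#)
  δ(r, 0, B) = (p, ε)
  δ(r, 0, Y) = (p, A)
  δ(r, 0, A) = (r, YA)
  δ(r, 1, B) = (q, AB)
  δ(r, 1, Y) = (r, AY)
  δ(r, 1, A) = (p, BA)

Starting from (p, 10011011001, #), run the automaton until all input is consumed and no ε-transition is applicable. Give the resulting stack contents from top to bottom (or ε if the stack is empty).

(p, 10011011001, #)
  read 1, top #: go to p, push A# → (p, 0011011001, A#)
  read 0, top A: go to p, push AA → (p, 011011001, AA#)
  read 0, top A: go to p, push AA → (p, 11011001, AAA#)
  read 1, top A: go to p, push BA → (p, 1011001, BAAA#)
  read 1, top B: go to q, push YB → (q, 011001, YBAAA#)
  read 0, top Y: go to q, push AY → (q, 11001, AYBAAA#)
  read 1, top A: go to q, push BA → (q, 1001, BAYBAAA#)
  read 1, top B: go to r, push B → (r, 001, BAYBAAA#)
  read 0, top B: go to p, push ε → (p, 01, AYBAAA#)
  read 0, top A: go to p, push AA → (p, 1, AAYBAAA#)
  read 1, top A: go to p, push BA → (p, ε, BAAYBAAA#)
All input consumed in state p with stack BAAYBAAA#.

BAAYBAAA#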